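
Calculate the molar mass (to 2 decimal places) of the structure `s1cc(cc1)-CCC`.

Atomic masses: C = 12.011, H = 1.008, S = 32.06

126.22

Molecular formula: C7H10S.
M = 7×12.011 + 10×1.008 + 1×32.06 = 126.22 g/mol.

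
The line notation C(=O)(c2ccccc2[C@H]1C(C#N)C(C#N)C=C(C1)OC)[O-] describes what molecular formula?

C16H13N2O3-

Heavy atoms from the SMILES: 16 C, 2 N, 3 O.
Implicit hydrogens by atom environment:
  4 × C: 1 H each → 4
  4 × C (aromatic): 1 H each → 4
  4 × C: no H
  2 × C (aromatic): no H
  2 × N: no H
  2 × O: no H
  1 × C: 3 H
  1 × C: 2 H
  1 × O (charge -1): no H
  Total hydrogens = 13.
Net charge -1.
Molecular formula: C16H13N2O3-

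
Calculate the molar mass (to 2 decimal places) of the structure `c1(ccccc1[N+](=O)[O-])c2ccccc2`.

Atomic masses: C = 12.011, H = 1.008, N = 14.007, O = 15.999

Molecular formula: C12H9NO2.
M = 12×12.011 + 9×1.008 + 1×14.007 + 2×15.999 = 199.21 g/mol.

199.21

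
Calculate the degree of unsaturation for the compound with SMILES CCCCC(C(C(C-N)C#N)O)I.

Molecular formula from the SMILES: C9H17IN2O.
DoU = (2C + 2 + N − H − X)/2 = (2·9 + 2 + 2 − 17 − 1)/2 = 4/2 = 2.
(Structurally: 0 ring(s) + 2 π bond(s) = 2.)

2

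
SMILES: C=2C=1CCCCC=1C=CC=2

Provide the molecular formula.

C10H12

Heavy atoms from the SMILES: 10 C.
Implicit hydrogens by atom environment:
  4 × C: 2 H each → 8
  4 × C (aromatic): 1 H each → 4
  2 × C (aromatic): no H
  Total hydrogens = 12.
Molecular formula: C10H12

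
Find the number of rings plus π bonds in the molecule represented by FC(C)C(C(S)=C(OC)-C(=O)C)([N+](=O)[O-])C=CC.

Molecular formula from the SMILES: C11H16FNO4S.
DoU = (2C + 2 + N − H − X)/2 = (2·11 + 2 + 1 − 16 − 1)/2 = 8/2 = 4.
(Structurally: 0 ring(s) + 4 π bond(s) = 4.)

4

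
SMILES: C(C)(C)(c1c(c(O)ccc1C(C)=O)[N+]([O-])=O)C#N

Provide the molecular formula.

Heavy atoms from the SMILES: 12 C, 2 N, 4 O.
Implicit hydrogens by atom environment:
  4 × C (aromatic): no H
  3 × C: 3 H each → 9
  3 × C: no H
  2 × C (aromatic): 1 H each → 2
  2 × O: no H
  1 × N (charge +1): no H
  1 × N: no H
  1 × O: 1 H
  1 × O (charge -1): no H
  Total hydrogens = 12.
Molecular formula: C12H12N2O4

C12H12N2O4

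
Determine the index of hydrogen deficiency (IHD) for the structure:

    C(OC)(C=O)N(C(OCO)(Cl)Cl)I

Molecular formula from the SMILES: C5H8Cl2INO4.
DoU = (2C + 2 + N − H − X)/2 = (2·5 + 2 + 1 − 8 − 3)/2 = 2/2 = 1.
(Structurally: 0 ring(s) + 1 π bond(s) = 1.)

1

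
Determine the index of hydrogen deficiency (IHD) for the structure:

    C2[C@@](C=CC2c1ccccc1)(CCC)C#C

Molecular formula from the SMILES: C16H18.
DoU = (2C + 2 + N − H − X)/2 = (2·16 + 2 + 0 − 18 − 0)/2 = 16/2 = 8.
(Structurally: 2 ring(s) + 6 π bond(s) = 8.)

8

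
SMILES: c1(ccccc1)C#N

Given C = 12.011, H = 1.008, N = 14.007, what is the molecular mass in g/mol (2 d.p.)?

103.12

Molecular formula: C7H5N.
M = 7×12.011 + 5×1.008 + 1×14.007 = 103.12 g/mol.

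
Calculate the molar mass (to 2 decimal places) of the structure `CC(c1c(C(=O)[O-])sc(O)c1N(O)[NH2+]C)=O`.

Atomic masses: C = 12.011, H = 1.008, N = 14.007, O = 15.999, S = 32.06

246.24

Molecular formula: C8H10N2O5S.
M = 8×12.011 + 10×1.008 + 2×14.007 + 5×15.999 + 1×32.06 = 246.24 g/mol.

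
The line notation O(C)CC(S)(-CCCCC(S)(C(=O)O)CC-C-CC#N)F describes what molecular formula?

Heavy atoms from the SMILES: 14 C, 1 F, 1 N, 3 O, 2 S.
Implicit hydrogens by atom environment:
  9 × C: 2 H each → 18
  4 × C: no H
  2 × O: no H
  2 × S: 1 H each → 2
  1 × C: 3 H
  1 × F: no H
  1 × N: no H
  1 × O: 1 H
  Total hydrogens = 24.
Molecular formula: C14H24FNO3S2

C14H24FNO3S2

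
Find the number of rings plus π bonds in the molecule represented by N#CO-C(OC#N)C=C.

5

Molecular formula from the SMILES: C5H4N2O2.
DoU = (2C + 2 + N − H − X)/2 = (2·5 + 2 + 2 − 4 − 0)/2 = 10/2 = 5.
(Structurally: 0 ring(s) + 5 π bond(s) = 5.)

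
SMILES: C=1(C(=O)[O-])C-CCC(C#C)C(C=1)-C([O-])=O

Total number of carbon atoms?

The symbol for carbon appears 11 times in the SMILES.

11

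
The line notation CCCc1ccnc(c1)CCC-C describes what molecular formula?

C12H19N

Heavy atoms from the SMILES: 12 C, 1 N.
Implicit hydrogens by atom environment:
  5 × C: 2 H each → 10
  3 × C (aromatic): 1 H each → 3
  2 × C: 3 H each → 6
  2 × C (aromatic): no H
  1 × N (aromatic): no H
  Total hydrogens = 19.
Molecular formula: C12H19N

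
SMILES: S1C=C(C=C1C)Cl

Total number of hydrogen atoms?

5

Hydrogens are implicit in SMILES; fill each atom to its normal valence:
  2 × C (aromatic): 1 H each → 2
  2 × C (aromatic): no H
  1 × C: 3 H
  1 × Cl: no H
  1 × S (aromatic): no H
  Total hydrogens = 5.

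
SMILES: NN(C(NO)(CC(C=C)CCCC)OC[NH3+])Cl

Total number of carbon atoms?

10

The symbol for carbon appears 10 times in the SMILES. (Cl is a single chlorine, not C + l.)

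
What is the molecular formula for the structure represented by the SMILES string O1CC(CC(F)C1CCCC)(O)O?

C9H17FO3

Heavy atoms from the SMILES: 9 C, 1 F, 3 O.
Implicit hydrogens by atom environment:
  5 × C: 2 H each → 10
  2 × C: 1 H each → 2
  2 × O: 1 H each → 2
  1 × C: 3 H
  1 × C: no H
  1 × F: no H
  1 × O: no H
  Total hydrogens = 17.
Molecular formula: C9H17FO3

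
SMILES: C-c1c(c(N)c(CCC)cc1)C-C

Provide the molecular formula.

C12H19N

Heavy atoms from the SMILES: 12 C, 1 N.
Implicit hydrogens by atom environment:
  4 × C (aromatic): no H
  3 × C: 3 H each → 9
  3 × C: 2 H each → 6
  2 × C (aromatic): 1 H each → 2
  1 × N: 2 H
  Total hydrogens = 19.
Molecular formula: C12H19N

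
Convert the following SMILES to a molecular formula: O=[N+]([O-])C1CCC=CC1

C6H9NO2

Heavy atoms from the SMILES: 6 C, 1 N, 2 O.
Implicit hydrogens by atom environment:
  3 × C: 2 H each → 6
  3 × C: 1 H each → 3
  1 × N (charge +1): no H
  1 × O: no H
  1 × O (charge -1): no H
  Total hydrogens = 9.
Molecular formula: C6H9NO2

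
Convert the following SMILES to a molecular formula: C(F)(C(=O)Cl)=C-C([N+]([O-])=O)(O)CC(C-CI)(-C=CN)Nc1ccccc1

C16H18ClFIN3O4

Heavy atoms from the SMILES: 16 C, 1 Cl, 1 F, 1 I, 3 N, 4 O.
Implicit hydrogens by atom environment:
  5 × C (aromatic): 1 H each → 5
  4 × C: no H
  3 × C: 2 H each → 6
  3 × C: 1 H each → 3
  2 × O: no H
  1 × C (aromatic): no H
  1 × Cl: no H
  1 × F: no H
  1 × I: no H
  1 × N: 2 H
  1 × N: 1 H
  1 × N (charge +1): no H
  1 × O: 1 H
  1 × O (charge -1): no H
  Total hydrogens = 18.
Molecular formula: C16H18ClFIN3O4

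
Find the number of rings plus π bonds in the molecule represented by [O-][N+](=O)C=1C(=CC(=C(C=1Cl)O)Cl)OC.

5

Molecular formula from the SMILES: C7H5Cl2NO4.
DoU = (2C + 2 + N − H − X)/2 = (2·7 + 2 + 1 − 5 − 2)/2 = 10/2 = 5.
(Structurally: 1 ring(s) + 4 π bond(s) = 5.)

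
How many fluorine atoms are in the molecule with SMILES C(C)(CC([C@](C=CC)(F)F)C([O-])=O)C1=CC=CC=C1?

2

The symbol for fluorine appears 2 times in the SMILES.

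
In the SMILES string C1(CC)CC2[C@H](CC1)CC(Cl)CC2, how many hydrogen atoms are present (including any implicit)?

21

Hydrogens are implicit in SMILES; fill each atom to its normal valence:
  7 × C: 2 H each → 14
  4 × C: 1 H each → 4
  1 × C: 3 H
  1 × Cl: no H
  Total hydrogens = 21.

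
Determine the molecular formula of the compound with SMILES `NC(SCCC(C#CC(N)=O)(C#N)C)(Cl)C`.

Heavy atoms from the SMILES: 10 C, 1 Cl, 3 N, 1 O, 1 S.
Implicit hydrogens by atom environment:
  6 × C: no H
  2 × C: 3 H each → 6
  2 × C: 2 H each → 4
  2 × N: 2 H each → 4
  1 × Cl: no H
  1 × N: no H
  1 × O: no H
  1 × S: no H
  Total hydrogens = 14.
Molecular formula: C10H14ClN3OS

C10H14ClN3OS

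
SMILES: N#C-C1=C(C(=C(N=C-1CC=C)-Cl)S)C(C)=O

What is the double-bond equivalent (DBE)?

Molecular formula from the SMILES: C11H9ClN2OS.
DoU = (2C + 2 + N − H − X)/2 = (2·11 + 2 + 2 − 9 − 1)/2 = 16/2 = 8.
(Structurally: 1 ring(s) + 7 π bond(s) = 8.)

8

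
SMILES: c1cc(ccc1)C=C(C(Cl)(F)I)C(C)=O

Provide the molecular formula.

C11H9ClFIO

Heavy atoms from the SMILES: 11 C, 1 Cl, 1 F, 1 I, 1 O.
Implicit hydrogens by atom environment:
  5 × C (aromatic): 1 H each → 5
  3 × C: no H
  1 × C: 3 H
  1 × C: 1 H
  1 × C (aromatic): no H
  1 × Cl: no H
  1 × F: no H
  1 × I: no H
  1 × O: no H
  Total hydrogens = 9.
Molecular formula: C11H9ClFIO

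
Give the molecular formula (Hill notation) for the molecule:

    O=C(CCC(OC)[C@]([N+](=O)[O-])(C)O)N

Heavy atoms from the SMILES: 7 C, 2 N, 5 O.
Implicit hydrogens by atom environment:
  3 × O: no H
  2 × C: 3 H each → 6
  2 × C: 2 H each → 4
  2 × C: no H
  1 × C: 1 H
  1 × N: 2 H
  1 × N (charge +1): no H
  1 × O: 1 H
  1 × O (charge -1): no H
  Total hydrogens = 14.
Molecular formula: C7H14N2O5

C7H14N2O5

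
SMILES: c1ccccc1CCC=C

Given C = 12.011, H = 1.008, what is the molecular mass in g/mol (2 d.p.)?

Molecular formula: C10H12.
M = 10×12.011 + 12×1.008 = 132.21 g/mol.

132.21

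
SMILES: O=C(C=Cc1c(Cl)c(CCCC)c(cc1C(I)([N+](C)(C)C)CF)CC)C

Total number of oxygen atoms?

The symbol for oxygen appears 1 time in the SMILES.

1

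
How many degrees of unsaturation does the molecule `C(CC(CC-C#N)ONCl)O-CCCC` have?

2

Molecular formula from the SMILES: C10H19ClN2O2.
DoU = (2C + 2 + N − H − X)/2 = (2·10 + 2 + 2 − 19 − 1)/2 = 4/2 = 2.
(Structurally: 0 ring(s) + 2 π bond(s) = 2.)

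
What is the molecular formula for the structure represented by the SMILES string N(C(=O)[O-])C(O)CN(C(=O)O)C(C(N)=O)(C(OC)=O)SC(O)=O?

Heavy atoms from the SMILES: 9 C, 3 N, 10 O, 1 S.
Implicit hydrogens by atom environment:
  6 × C: no H
  6 × O: no H
  3 × O: 1 H each → 3
  1 × C: 3 H
  1 × C: 2 H
  1 × C: 1 H
  1 × N: 2 H
  1 × N: 1 H
  1 × N: no H
  1 × O (charge -1): no H
  1 × S: no H
  Total hydrogens = 12.
Net charge -1.
Molecular formula: C9H12N3O10S-

C9H12N3O10S-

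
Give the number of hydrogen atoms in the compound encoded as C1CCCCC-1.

Hydrogens are implicit in SMILES; fill each atom to its normal valence:
  6 × C: 2 H each → 12
  Total hydrogens = 12.

12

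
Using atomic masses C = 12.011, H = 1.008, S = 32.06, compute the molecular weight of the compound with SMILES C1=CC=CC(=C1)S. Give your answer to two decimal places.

Molecular formula: C6H6S.
M = 6×12.011 + 6×1.008 + 1×32.06 = 110.17 g/mol.

110.17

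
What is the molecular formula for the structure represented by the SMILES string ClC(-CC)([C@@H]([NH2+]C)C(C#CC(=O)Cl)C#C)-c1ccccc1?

Heavy atoms from the SMILES: 17 C, 2 Cl, 1 N, 1 O.
Implicit hydrogens by atom environment:
  5 × C (aromatic): 1 H each → 5
  5 × C: no H
  3 × C: 1 H each → 3
  2 × C: 3 H each → 6
  2 × Cl: no H
  1 × C: 2 H
  1 × C (aromatic): no H
  1 × N (charge +1): 2 H
  1 × O: no H
  Total hydrogens = 18.
Net charge +1.
Molecular formula: C17H18Cl2NO+

C17H18Cl2NO+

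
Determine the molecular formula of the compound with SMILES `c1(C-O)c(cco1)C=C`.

C7H8O2

Heavy atoms from the SMILES: 7 C, 2 O.
Implicit hydrogens by atom environment:
  2 × C: 2 H each → 4
  2 × C (aromatic): 1 H each → 2
  2 × C (aromatic): no H
  1 × C: 1 H
  1 × O: 1 H
  1 × O (aromatic): no H
  Total hydrogens = 8.
Molecular formula: C7H8O2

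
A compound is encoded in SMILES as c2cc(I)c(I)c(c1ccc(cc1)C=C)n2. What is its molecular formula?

C13H9I2N

Heavy atoms from the SMILES: 13 C, 2 I, 1 N.
Implicit hydrogens by atom environment:
  6 × C (aromatic): 1 H each → 6
  5 × C (aromatic): no H
  2 × I: no H
  1 × C: 2 H
  1 × C: 1 H
  1 × N (aromatic): no H
  Total hydrogens = 9.
Molecular formula: C13H9I2N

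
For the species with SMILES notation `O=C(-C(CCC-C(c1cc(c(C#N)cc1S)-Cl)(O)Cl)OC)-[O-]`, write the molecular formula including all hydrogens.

Heavy atoms from the SMILES: 14 C, 2 Cl, 1 N, 4 O, 1 S.
Implicit hydrogens by atom environment:
  4 × C (aromatic): no H
  3 × C: 2 H each → 6
  3 × C: no H
  2 × C (aromatic): 1 H each → 2
  2 × Cl: no H
  2 × O: no H
  1 × C: 3 H
  1 × C: 1 H
  1 × N: no H
  1 × O: 1 H
  1 × O (charge -1): no H
  1 × S: 1 H
  Total hydrogens = 14.
Net charge -1.
Molecular formula: C14H14Cl2NO4S-

C14H14Cl2NO4S-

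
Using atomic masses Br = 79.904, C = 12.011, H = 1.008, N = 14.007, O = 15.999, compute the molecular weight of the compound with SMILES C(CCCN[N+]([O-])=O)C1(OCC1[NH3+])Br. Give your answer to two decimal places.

Molecular formula: C7H15BrN3O3+.
M = 1×79.904 + 7×12.011 + 15×1.008 + 3×14.007 + 3×15.999 = 269.12 g/mol.

269.12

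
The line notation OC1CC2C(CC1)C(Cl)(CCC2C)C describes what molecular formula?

Heavy atoms from the SMILES: 12 C, 1 Cl, 1 O.
Implicit hydrogens by atom environment:
  5 × C: 2 H each → 10
  4 × C: 1 H each → 4
  2 × C: 3 H each → 6
  1 × C: no H
  1 × Cl: no H
  1 × O: 1 H
  Total hydrogens = 21.
Molecular formula: C12H21ClO

C12H21ClO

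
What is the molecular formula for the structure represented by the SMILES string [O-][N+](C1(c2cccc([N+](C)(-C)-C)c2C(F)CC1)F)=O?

Heavy atoms from the SMILES: 13 C, 2 F, 2 N, 2 O.
Implicit hydrogens by atom environment:
  3 × C: 3 H each → 9
  3 × C (aromatic): 1 H each → 3
  3 × C (aromatic): no H
  2 × C: 2 H each → 4
  2 × F: no H
  2 × N (charge +1): no H
  1 × C: 1 H
  1 × C: no H
  1 × O: no H
  1 × O (charge -1): no H
  Total hydrogens = 17.
Net charge +1.
Molecular formula: C13H17F2N2O2+

C13H17F2N2O2+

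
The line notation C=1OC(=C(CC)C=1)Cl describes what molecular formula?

C6H7ClO

Heavy atoms from the SMILES: 6 C, 1 Cl, 1 O.
Implicit hydrogens by atom environment:
  2 × C (aromatic): 1 H each → 2
  2 × C (aromatic): no H
  1 × C: 3 H
  1 × C: 2 H
  1 × Cl: no H
  1 × O (aromatic): no H
  Total hydrogens = 7.
Molecular formula: C6H7ClO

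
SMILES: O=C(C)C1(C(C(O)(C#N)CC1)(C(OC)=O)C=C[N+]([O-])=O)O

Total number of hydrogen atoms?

14

Hydrogens are implicit in SMILES; fill each atom to its normal valence:
  6 × C: no H
  4 × O: no H
  2 × C: 3 H each → 6
  2 × C: 2 H each → 4
  2 × C: 1 H each → 2
  2 × O: 1 H each → 2
  1 × N: no H
  1 × N (charge +1): no H
  1 × O (charge -1): no H
  Total hydrogens = 14.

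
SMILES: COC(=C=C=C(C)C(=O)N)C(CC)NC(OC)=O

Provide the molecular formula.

C12H18N2O4

Heavy atoms from the SMILES: 12 C, 2 N, 4 O.
Implicit hydrogens by atom environment:
  6 × C: no H
  4 × C: 3 H each → 12
  4 × O: no H
  1 × C: 2 H
  1 × C: 1 H
  1 × N: 2 H
  1 × N: 1 H
  Total hydrogens = 18.
Molecular formula: C12H18N2O4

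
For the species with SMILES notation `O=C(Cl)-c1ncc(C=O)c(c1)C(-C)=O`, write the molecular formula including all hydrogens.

Heavy atoms from the SMILES: 9 C, 1 Cl, 1 N, 3 O.
Implicit hydrogens by atom environment:
  3 × C (aromatic): no H
  3 × O: no H
  2 × C (aromatic): 1 H each → 2
  2 × C: no H
  1 × C: 3 H
  1 × C: 1 H
  1 × Cl: no H
  1 × N (aromatic): no H
  Total hydrogens = 6.
Molecular formula: C9H6ClNO3

C9H6ClNO3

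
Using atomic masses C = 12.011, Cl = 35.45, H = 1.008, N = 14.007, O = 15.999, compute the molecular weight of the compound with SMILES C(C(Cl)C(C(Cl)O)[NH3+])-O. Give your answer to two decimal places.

Molecular formula: C4H10Cl2NO2+.
M = 4×12.011 + 2×35.45 + 10×1.008 + 1×14.007 + 2×15.999 = 175.03 g/mol.

175.03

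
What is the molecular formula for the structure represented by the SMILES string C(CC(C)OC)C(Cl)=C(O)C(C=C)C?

Heavy atoms from the SMILES: 11 C, 1 Cl, 2 O.
Implicit hydrogens by atom environment:
  3 × C: 3 H each → 9
  3 × C: 2 H each → 6
  3 × C: 1 H each → 3
  2 × C: no H
  1 × Cl: no H
  1 × O: 1 H
  1 × O: no H
  Total hydrogens = 19.
Molecular formula: C11H19ClO2

C11H19ClO2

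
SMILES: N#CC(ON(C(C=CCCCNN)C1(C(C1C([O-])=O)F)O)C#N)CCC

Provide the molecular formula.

C16H23FN5O4-

Heavy atoms from the SMILES: 16 C, 1 F, 5 N, 4 O.
Implicit hydrogens by atom environment:
  6 × C: 1 H each → 6
  5 × C: 2 H each → 10
  4 × C: no H
  3 × N: no H
  2 × O: no H
  1 × C: 3 H
  1 × F: no H
  1 × N: 2 H
  1 × N: 1 H
  1 × O: 1 H
  1 × O (charge -1): no H
  Total hydrogens = 23.
Net charge -1.
Molecular formula: C16H23FN5O4-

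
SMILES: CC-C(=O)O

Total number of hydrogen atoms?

6

Hydrogens are implicit in SMILES; fill each atom to its normal valence:
  1 × C: 3 H
  1 × C: 2 H
  1 × C: no H
  1 × O: 1 H
  1 × O: no H
  Total hydrogens = 6.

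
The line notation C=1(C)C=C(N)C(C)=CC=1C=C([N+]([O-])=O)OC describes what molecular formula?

C11H14N2O3

Heavy atoms from the SMILES: 11 C, 2 N, 3 O.
Implicit hydrogens by atom environment:
  4 × C (aromatic): no H
  3 × C: 3 H each → 9
  2 × C (aromatic): 1 H each → 2
  2 × O: no H
  1 × C: 1 H
  1 × C: no H
  1 × N: 2 H
  1 × N (charge +1): no H
  1 × O (charge -1): no H
  Total hydrogens = 14.
Molecular formula: C11H14N2O3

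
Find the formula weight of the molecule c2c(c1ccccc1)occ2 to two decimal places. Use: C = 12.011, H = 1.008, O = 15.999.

144.17

Molecular formula: C10H8O.
M = 10×12.011 + 8×1.008 + 1×15.999 = 144.17 g/mol.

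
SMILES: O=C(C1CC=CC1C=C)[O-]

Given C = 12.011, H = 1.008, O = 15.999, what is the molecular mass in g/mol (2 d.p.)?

137.16

Molecular formula: C8H9O2-.
M = 8×12.011 + 9×1.008 + 2×15.999 = 137.16 g/mol.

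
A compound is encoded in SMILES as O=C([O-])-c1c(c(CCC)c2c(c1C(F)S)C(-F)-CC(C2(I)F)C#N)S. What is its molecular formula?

Heavy atoms from the SMILES: 16 C, 3 F, 1 I, 1 N, 2 O, 2 S.
Implicit hydrogens by atom environment:
  6 × C (aromatic): no H
  3 × C: 2 H each → 6
  3 × C: 1 H each → 3
  3 × C: no H
  3 × F: no H
  2 × S: 1 H each → 2
  1 × C: 3 H
  1 × I: no H
  1 × N: no H
  1 × O: no H
  1 × O (charge -1): no H
  Total hydrogens = 14.
Net charge -1.
Molecular formula: C16H14F3INO2S2-

C16H14F3INO2S2-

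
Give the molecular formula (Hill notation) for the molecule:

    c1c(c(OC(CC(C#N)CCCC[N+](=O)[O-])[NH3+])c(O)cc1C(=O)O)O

Heavy atoms from the SMILES: 15 C, 3 N, 7 O.
Implicit hydrogens by atom environment:
  5 × C: 2 H each → 10
  4 × C (aromatic): no H
  3 × O: 1 H each → 3
  3 × O: no H
  2 × C (aromatic): 1 H each → 2
  2 × C: 1 H each → 2
  2 × C: no H
  1 × N (charge +1): 3 H
  1 × N: no H
  1 × N (charge +1): no H
  1 × O (charge -1): no H
  Total hydrogens = 20.
Net charge +1.
Molecular formula: C15H20N3O7+

C15H20N3O7+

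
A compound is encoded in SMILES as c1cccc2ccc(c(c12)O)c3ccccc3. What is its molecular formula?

Heavy atoms from the SMILES: 16 C, 1 O.
Implicit hydrogens by atom environment:
  11 × C (aromatic): 1 H each → 11
  5 × C (aromatic): no H
  1 × O: 1 H
  Total hydrogens = 12.
Molecular formula: C16H12O

C16H12O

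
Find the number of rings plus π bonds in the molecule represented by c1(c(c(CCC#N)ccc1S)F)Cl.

6

Molecular formula from the SMILES: C9H7ClFNS.
DoU = (2C + 2 + N − H − X)/2 = (2·9 + 2 + 1 − 7 − 2)/2 = 12/2 = 6.
(Structurally: 1 ring(s) + 5 π bond(s) = 6.)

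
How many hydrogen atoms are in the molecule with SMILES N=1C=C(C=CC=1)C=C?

Hydrogens are implicit in SMILES; fill each atom to its normal valence:
  4 × C (aromatic): 1 H each → 4
  1 × C: 2 H
  1 × C: 1 H
  1 × C (aromatic): no H
  1 × N (aromatic): no H
  Total hydrogens = 7.

7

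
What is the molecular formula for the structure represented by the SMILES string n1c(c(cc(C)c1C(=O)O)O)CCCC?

Heavy atoms from the SMILES: 11 C, 1 N, 3 O.
Implicit hydrogens by atom environment:
  4 × C (aromatic): no H
  3 × C: 2 H each → 6
  2 × C: 3 H each → 6
  2 × O: 1 H each → 2
  1 × C (aromatic): 1 H
  1 × C: no H
  1 × N (aromatic): no H
  1 × O: no H
  Total hydrogens = 15.
Molecular formula: C11H15NO3

C11H15NO3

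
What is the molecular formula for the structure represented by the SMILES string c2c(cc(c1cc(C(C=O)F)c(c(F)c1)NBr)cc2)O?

C14H10BrF2NO2

Heavy atoms from the SMILES: 1 Br, 14 C, 2 F, 1 N, 2 O.
Implicit hydrogens by atom environment:
  6 × C (aromatic): 1 H each → 6
  6 × C (aromatic): no H
  2 × C: 1 H each → 2
  2 × F: no H
  1 × Br: no H
  1 × N: 1 H
  1 × O: 1 H
  1 × O: no H
  Total hydrogens = 10.
Molecular formula: C14H10BrF2NO2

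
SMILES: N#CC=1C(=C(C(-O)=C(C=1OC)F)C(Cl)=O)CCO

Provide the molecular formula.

Heavy atoms from the SMILES: 11 C, 1 Cl, 1 F, 1 N, 4 O.
Implicit hydrogens by atom environment:
  6 × C (aromatic): no H
  2 × C: 2 H each → 4
  2 × C: no H
  2 × O: 1 H each → 2
  2 × O: no H
  1 × C: 3 H
  1 × Cl: no H
  1 × F: no H
  1 × N: no H
  Total hydrogens = 9.
Molecular formula: C11H9ClFNO4

C11H9ClFNO4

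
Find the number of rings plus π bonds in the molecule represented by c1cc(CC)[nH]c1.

3

Molecular formula from the SMILES: C6H9N.
DoU = (2C + 2 + N − H − X)/2 = (2·6 + 2 + 1 − 9 − 0)/2 = 6/2 = 3.
(Structurally: 1 ring(s) + 2 π bond(s) = 3.)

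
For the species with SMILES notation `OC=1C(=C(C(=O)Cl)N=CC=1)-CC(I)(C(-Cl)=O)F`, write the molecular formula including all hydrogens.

C9H5Cl2FINO3

Heavy atoms from the SMILES: 9 C, 2 Cl, 1 F, 1 I, 1 N, 3 O.
Implicit hydrogens by atom environment:
  3 × C (aromatic): no H
  3 × C: no H
  2 × C (aromatic): 1 H each → 2
  2 × Cl: no H
  2 × O: no H
  1 × C: 2 H
  1 × F: no H
  1 × I: no H
  1 × N (aromatic): no H
  1 × O: 1 H
  Total hydrogens = 5.
Molecular formula: C9H5Cl2FINO3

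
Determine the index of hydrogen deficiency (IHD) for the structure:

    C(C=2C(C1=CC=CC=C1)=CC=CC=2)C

Molecular formula from the SMILES: C14H14.
DoU = (2C + 2 + N − H − X)/2 = (2·14 + 2 + 0 − 14 − 0)/2 = 16/2 = 8.
(Structurally: 2 ring(s) + 6 π bond(s) = 8.)

8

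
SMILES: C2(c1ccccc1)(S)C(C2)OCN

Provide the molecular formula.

C10H13NOS

Heavy atoms from the SMILES: 10 C, 1 N, 1 O, 1 S.
Implicit hydrogens by atom environment:
  5 × C (aromatic): 1 H each → 5
  2 × C: 2 H each → 4
  1 × C: 1 H
  1 × C: no H
  1 × C (aromatic): no H
  1 × N: 2 H
  1 × O: no H
  1 × S: 1 H
  Total hydrogens = 13.
Molecular formula: C10H13NOS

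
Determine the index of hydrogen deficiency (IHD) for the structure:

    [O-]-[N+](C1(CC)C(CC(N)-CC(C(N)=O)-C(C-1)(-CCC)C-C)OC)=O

Molecular formula from the SMILES: C17H33N3O4.
DoU = (2C + 2 + N − H − X)/2 = (2·17 + 2 + 3 − 33 − 0)/2 = 6/2 = 3.
(Structurally: 1 ring(s) + 2 π bond(s) = 3.)

3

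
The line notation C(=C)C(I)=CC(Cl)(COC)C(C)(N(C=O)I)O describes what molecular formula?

Heavy atoms from the SMILES: 10 C, 1 Cl, 2 I, 1 N, 3 O.
Implicit hydrogens by atom environment:
  3 × C: 1 H each → 3
  3 × C: no H
  2 × C: 3 H each → 6
  2 × C: 2 H each → 4
  2 × I: no H
  2 × O: no H
  1 × Cl: no H
  1 × N: no H
  1 × O: 1 H
  Total hydrogens = 14.
Molecular formula: C10H14ClI2NO3

C10H14ClI2NO3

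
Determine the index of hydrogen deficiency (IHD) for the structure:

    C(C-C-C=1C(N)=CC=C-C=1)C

4

Molecular formula from the SMILES: C10H15N.
DoU = (2C + 2 + N − H − X)/2 = (2·10 + 2 + 1 − 15 − 0)/2 = 8/2 = 4.
(Structurally: 1 ring(s) + 3 π bond(s) = 4.)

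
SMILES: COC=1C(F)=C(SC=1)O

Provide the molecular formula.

C5H5FO2S

Heavy atoms from the SMILES: 5 C, 1 F, 2 O, 1 S.
Implicit hydrogens by atom environment:
  3 × C (aromatic): no H
  1 × C: 3 H
  1 × C (aromatic): 1 H
  1 × F: no H
  1 × O: 1 H
  1 × O: no H
  1 × S (aromatic): no H
  Total hydrogens = 5.
Molecular formula: C5H5FO2S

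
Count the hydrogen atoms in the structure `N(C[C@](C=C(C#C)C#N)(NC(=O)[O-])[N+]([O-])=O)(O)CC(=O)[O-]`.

8

Hydrogens are implicit in SMILES; fill each atom to its normal valence:
  6 × C: no H
  3 × O: no H
  3 × O (charge -1): no H
  2 × C: 2 H each → 4
  2 × C: 1 H each → 2
  2 × N: no H
  1 × N: 1 H
  1 × N (charge +1): no H
  1 × O: 1 H
  Total hydrogens = 8.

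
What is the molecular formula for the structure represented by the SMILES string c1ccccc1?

Heavy atoms from the SMILES: 6 C.
Implicit hydrogens by atom environment:
  6 × C (aromatic): 1 H each → 6
  Total hydrogens = 6.
Molecular formula: C6H6

C6H6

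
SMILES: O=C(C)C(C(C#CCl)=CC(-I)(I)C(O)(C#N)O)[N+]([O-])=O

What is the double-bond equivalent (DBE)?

Molecular formula from the SMILES: C10H7ClI2N2O5.
DoU = (2C + 2 + N − H − X)/2 = (2·10 + 2 + 2 − 7 − 3)/2 = 14/2 = 7.
(Structurally: 0 ring(s) + 7 π bond(s) = 7.)

7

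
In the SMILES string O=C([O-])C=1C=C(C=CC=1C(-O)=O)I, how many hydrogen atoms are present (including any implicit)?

4

Hydrogens are implicit in SMILES; fill each atom to its normal valence:
  3 × C (aromatic): 1 H each → 3
  3 × C (aromatic): no H
  2 × C: no H
  2 × O: no H
  1 × I: no H
  1 × O: 1 H
  1 × O (charge -1): no H
  Total hydrogens = 4.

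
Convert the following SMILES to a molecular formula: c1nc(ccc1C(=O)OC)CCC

C10H13NO2

Heavy atoms from the SMILES: 10 C, 1 N, 2 O.
Implicit hydrogens by atom environment:
  3 × C (aromatic): 1 H each → 3
  2 × C: 3 H each → 6
  2 × C: 2 H each → 4
  2 × C (aromatic): no H
  2 × O: no H
  1 × C: no H
  1 × N (aromatic): no H
  Total hydrogens = 13.
Molecular formula: C10H13NO2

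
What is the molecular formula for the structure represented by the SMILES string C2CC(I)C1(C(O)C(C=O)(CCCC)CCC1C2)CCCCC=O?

C20H33IO3

Heavy atoms from the SMILES: 20 C, 1 I, 3 O.
Implicit hydrogens by atom environment:
  12 × C: 2 H each → 24
  5 × C: 1 H each → 5
  2 × C: no H
  2 × O: no H
  1 × C: 3 H
  1 × I: no H
  1 × O: 1 H
  Total hydrogens = 33.
Molecular formula: C20H33IO3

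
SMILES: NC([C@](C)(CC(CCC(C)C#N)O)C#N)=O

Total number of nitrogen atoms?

3

The symbol for nitrogen appears 3 times in the SMILES.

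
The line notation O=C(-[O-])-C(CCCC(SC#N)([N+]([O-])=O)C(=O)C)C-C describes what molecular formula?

Heavy atoms from the SMILES: 11 C, 2 N, 5 O, 1 S.
Implicit hydrogens by atom environment:
  4 × C: 2 H each → 8
  4 × C: no H
  3 × O: no H
  2 × C: 3 H each → 6
  2 × O (charge -1): no H
  1 × C: 1 H
  1 × N: no H
  1 × N (charge +1): no H
  1 × S: no H
  Total hydrogens = 15.
Net charge -1.
Molecular formula: C11H15N2O5S-

C11H15N2O5S-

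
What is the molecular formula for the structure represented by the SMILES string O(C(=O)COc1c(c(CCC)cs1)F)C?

Heavy atoms from the SMILES: 10 C, 1 F, 3 O, 1 S.
Implicit hydrogens by atom environment:
  3 × C: 2 H each → 6
  3 × C (aromatic): no H
  3 × O: no H
  2 × C: 3 H each → 6
  1 × C (aromatic): 1 H
  1 × C: no H
  1 × F: no H
  1 × S (aromatic): no H
  Total hydrogens = 13.
Molecular formula: C10H13FO3S

C10H13FO3S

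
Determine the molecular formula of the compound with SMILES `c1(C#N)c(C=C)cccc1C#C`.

Heavy atoms from the SMILES: 11 C, 1 N.
Implicit hydrogens by atom environment:
  3 × C (aromatic): 1 H each → 3
  3 × C (aromatic): no H
  2 × C: 1 H each → 2
  2 × C: no H
  1 × C: 2 H
  1 × N: no H
  Total hydrogens = 7.
Molecular formula: C11H7N

C11H7N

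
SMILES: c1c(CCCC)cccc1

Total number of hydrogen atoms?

14

Hydrogens are implicit in SMILES; fill each atom to its normal valence:
  5 × C (aromatic): 1 H each → 5
  3 × C: 2 H each → 6
  1 × C: 3 H
  1 × C (aromatic): no H
  Total hydrogens = 14.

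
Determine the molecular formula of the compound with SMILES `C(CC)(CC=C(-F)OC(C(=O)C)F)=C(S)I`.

Heavy atoms from the SMILES: 10 C, 2 F, 1 I, 2 O, 1 S.
Implicit hydrogens by atom environment:
  4 × C: no H
  2 × C: 3 H each → 6
  2 × C: 2 H each → 4
  2 × C: 1 H each → 2
  2 × F: no H
  2 × O: no H
  1 × I: no H
  1 × S: 1 H
  Total hydrogens = 13.
Molecular formula: C10H13F2IO2S

C10H13F2IO2S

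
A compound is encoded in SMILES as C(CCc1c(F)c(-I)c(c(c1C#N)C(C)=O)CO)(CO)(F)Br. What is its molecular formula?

C14H13BrF2INO3

Heavy atoms from the SMILES: 1 Br, 14 C, 2 F, 1 I, 1 N, 3 O.
Implicit hydrogens by atom environment:
  6 × C (aromatic): no H
  4 × C: 2 H each → 8
  3 × C: no H
  2 × F: no H
  2 × O: 1 H each → 2
  1 × Br: no H
  1 × C: 3 H
  1 × I: no H
  1 × N: no H
  1 × O: no H
  Total hydrogens = 13.
Molecular formula: C14H13BrF2INO3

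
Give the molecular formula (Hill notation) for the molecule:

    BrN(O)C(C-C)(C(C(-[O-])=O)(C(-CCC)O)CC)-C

Heavy atoms from the SMILES: 1 Br, 12 C, 1 N, 4 O.
Implicit hydrogens by atom environment:
  4 × C: 3 H each → 12
  4 × C: 2 H each → 8
  3 × C: no H
  2 × O: 1 H each → 2
  1 × Br: no H
  1 × C: 1 H
  1 × N: no H
  1 × O: no H
  1 × O (charge -1): no H
  Total hydrogens = 23.
Net charge -1.
Molecular formula: C12H23BrNO4-

C12H23BrNO4-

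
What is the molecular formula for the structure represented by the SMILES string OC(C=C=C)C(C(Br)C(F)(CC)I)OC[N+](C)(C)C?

C13H23BrFINO2+

Heavy atoms from the SMILES: 1 Br, 13 C, 1 F, 1 I, 1 N, 2 O.
Implicit hydrogens by atom environment:
  4 × C: 3 H each → 12
  4 × C: 1 H each → 4
  3 × C: 2 H each → 6
  2 × C: no H
  1 × Br: no H
  1 × F: no H
  1 × I: no H
  1 × N (charge +1): no H
  1 × O: 1 H
  1 × O: no H
  Total hydrogens = 23.
Net charge +1.
Molecular formula: C13H23BrFINO2+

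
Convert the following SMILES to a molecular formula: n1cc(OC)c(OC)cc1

Heavy atoms from the SMILES: 7 C, 1 N, 2 O.
Implicit hydrogens by atom environment:
  3 × C (aromatic): 1 H each → 3
  2 × C: 3 H each → 6
  2 × C (aromatic): no H
  2 × O: no H
  1 × N (aromatic): no H
  Total hydrogens = 9.
Molecular formula: C7H9NO2

C7H9NO2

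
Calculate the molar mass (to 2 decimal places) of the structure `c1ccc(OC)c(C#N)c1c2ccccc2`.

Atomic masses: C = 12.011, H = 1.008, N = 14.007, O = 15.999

209.25

Molecular formula: C14H11NO.
M = 14×12.011 + 11×1.008 + 1×14.007 + 1×15.999 = 209.25 g/mol.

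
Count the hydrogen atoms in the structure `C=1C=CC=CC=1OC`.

8

Hydrogens are implicit in SMILES; fill each atom to its normal valence:
  5 × C (aromatic): 1 H each → 5
  1 × C: 3 H
  1 × C (aromatic): no H
  1 × O: no H
  Total hydrogens = 8.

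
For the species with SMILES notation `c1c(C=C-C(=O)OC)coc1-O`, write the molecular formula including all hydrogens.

Heavy atoms from the SMILES: 8 C, 4 O.
Implicit hydrogens by atom environment:
  2 × C (aromatic): 1 H each → 2
  2 × C: 1 H each → 2
  2 × C (aromatic): no H
  2 × O: no H
  1 × C: 3 H
  1 × C: no H
  1 × O: 1 H
  1 × O (aromatic): no H
  Total hydrogens = 8.
Molecular formula: C8H8O4

C8H8O4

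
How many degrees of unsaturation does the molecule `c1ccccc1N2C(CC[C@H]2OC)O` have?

5

Molecular formula from the SMILES: C11H15NO2.
DoU = (2C + 2 + N − H − X)/2 = (2·11 + 2 + 1 − 15 − 0)/2 = 10/2 = 5.
(Structurally: 2 ring(s) + 3 π bond(s) = 5.)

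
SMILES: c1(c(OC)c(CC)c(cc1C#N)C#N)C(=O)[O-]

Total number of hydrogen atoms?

9

Hydrogens are implicit in SMILES; fill each atom to its normal valence:
  5 × C (aromatic): no H
  3 × C: no H
  2 × C: 3 H each → 6
  2 × N: no H
  2 × O: no H
  1 × C: 2 H
  1 × C (aromatic): 1 H
  1 × O (charge -1): no H
  Total hydrogens = 9.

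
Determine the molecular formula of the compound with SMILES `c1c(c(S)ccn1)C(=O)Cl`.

Heavy atoms from the SMILES: 6 C, 1 Cl, 1 N, 1 O, 1 S.
Implicit hydrogens by atom environment:
  3 × C (aromatic): 1 H each → 3
  2 × C (aromatic): no H
  1 × C: no H
  1 × Cl: no H
  1 × N (aromatic): no H
  1 × O: no H
  1 × S: 1 H
  Total hydrogens = 4.
Molecular formula: C6H4ClNOS

C6H4ClNOS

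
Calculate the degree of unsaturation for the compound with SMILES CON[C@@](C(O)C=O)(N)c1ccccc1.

5

Molecular formula from the SMILES: C10H14N2O3.
DoU = (2C + 2 + N − H − X)/2 = (2·10 + 2 + 2 − 14 − 0)/2 = 10/2 = 5.
(Structurally: 1 ring(s) + 4 π bond(s) = 5.)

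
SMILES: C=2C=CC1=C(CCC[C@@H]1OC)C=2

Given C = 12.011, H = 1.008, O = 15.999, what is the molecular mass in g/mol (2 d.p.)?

Molecular formula: C11H14O.
M = 11×12.011 + 14×1.008 + 1×15.999 = 162.23 g/mol.

162.23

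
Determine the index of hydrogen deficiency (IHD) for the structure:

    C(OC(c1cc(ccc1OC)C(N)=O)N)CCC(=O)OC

6

Molecular formula from the SMILES: C14H20N2O5.
DoU = (2C + 2 + N − H − X)/2 = (2·14 + 2 + 2 − 20 − 0)/2 = 12/2 = 6.
(Structurally: 1 ring(s) + 5 π bond(s) = 6.)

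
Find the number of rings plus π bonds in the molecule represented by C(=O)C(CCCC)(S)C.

1

Molecular formula from the SMILES: C7H14OS.
DoU = (2C + 2 + N − H − X)/2 = (2·7 + 2 + 0 − 14 − 0)/2 = 2/2 = 1.
(Structurally: 0 ring(s) + 1 π bond(s) = 1.)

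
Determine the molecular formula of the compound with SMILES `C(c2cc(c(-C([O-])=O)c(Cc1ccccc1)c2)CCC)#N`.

C18H16NO2-

Heavy atoms from the SMILES: 18 C, 1 N, 2 O.
Implicit hydrogens by atom environment:
  7 × C (aromatic): 1 H each → 7
  5 × C (aromatic): no H
  3 × C: 2 H each → 6
  2 × C: no H
  1 × C: 3 H
  1 × N: no H
  1 × O: no H
  1 × O (charge -1): no H
  Total hydrogens = 16.
Net charge -1.
Molecular formula: C18H16NO2-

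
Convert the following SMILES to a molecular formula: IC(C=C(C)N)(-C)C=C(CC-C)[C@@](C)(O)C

C13H24INO

Heavy atoms from the SMILES: 13 C, 1 I, 1 N, 1 O.
Implicit hydrogens by atom environment:
  5 × C: 3 H each → 15
  4 × C: no H
  2 × C: 2 H each → 4
  2 × C: 1 H each → 2
  1 × I: no H
  1 × N: 2 H
  1 × O: 1 H
  Total hydrogens = 24.
Molecular formula: C13H24INO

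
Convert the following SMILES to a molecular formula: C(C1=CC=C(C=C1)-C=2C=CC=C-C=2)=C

C14H12

Heavy atoms from the SMILES: 14 C.
Implicit hydrogens by atom environment:
  9 × C (aromatic): 1 H each → 9
  3 × C (aromatic): no H
  1 × C: 2 H
  1 × C: 1 H
  Total hydrogens = 12.
Molecular formula: C14H12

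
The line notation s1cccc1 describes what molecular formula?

Heavy atoms from the SMILES: 4 C, 1 S.
Implicit hydrogens by atom environment:
  4 × C (aromatic): 1 H each → 4
  1 × S (aromatic): no H
  Total hydrogens = 4.
Molecular formula: C4H4S

C4H4S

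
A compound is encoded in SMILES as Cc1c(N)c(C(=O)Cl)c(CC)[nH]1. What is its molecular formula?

Heavy atoms from the SMILES: 8 C, 1 Cl, 2 N, 1 O.
Implicit hydrogens by atom environment:
  4 × C (aromatic): no H
  2 × C: 3 H each → 6
  1 × C: 2 H
  1 × C: no H
  1 × Cl: no H
  1 × N: 2 H
  1 × N (aromatic): 1 H
  1 × O: no H
  Total hydrogens = 11.
Molecular formula: C8H11ClN2O

C8H11ClN2O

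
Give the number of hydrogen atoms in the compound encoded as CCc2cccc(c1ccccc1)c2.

14

Hydrogens are implicit in SMILES; fill each atom to its normal valence:
  9 × C (aromatic): 1 H each → 9
  3 × C (aromatic): no H
  1 × C: 3 H
  1 × C: 2 H
  Total hydrogens = 14.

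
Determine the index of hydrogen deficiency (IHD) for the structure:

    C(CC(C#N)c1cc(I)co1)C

Molecular formula from the SMILES: C9H10INO.
DoU = (2C + 2 + N − H − X)/2 = (2·9 + 2 + 1 − 10 − 1)/2 = 10/2 = 5.
(Structurally: 1 ring(s) + 4 π bond(s) = 5.)

5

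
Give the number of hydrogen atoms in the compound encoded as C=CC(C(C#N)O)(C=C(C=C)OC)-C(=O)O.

Hydrogens are implicit in SMILES; fill each atom to its normal valence:
  4 × C: 1 H each → 4
  4 × C: no H
  2 × C: 2 H each → 4
  2 × O: 1 H each → 2
  2 × O: no H
  1 × C: 3 H
  1 × N: no H
  Total hydrogens = 13.

13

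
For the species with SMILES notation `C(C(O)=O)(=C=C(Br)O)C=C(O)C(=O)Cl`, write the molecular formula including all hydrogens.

Heavy atoms from the SMILES: 1 Br, 7 C, 1 Cl, 5 O.
Implicit hydrogens by atom environment:
  6 × C: no H
  3 × O: 1 H each → 3
  2 × O: no H
  1 × Br: no H
  1 × C: 1 H
  1 × Cl: no H
  Total hydrogens = 4.
Molecular formula: C7H4BrClO5

C7H4BrClO5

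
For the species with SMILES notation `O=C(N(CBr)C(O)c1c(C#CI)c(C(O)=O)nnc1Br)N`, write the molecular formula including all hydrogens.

Heavy atoms from the SMILES: 2 Br, 10 C, 1 I, 4 N, 4 O.
Implicit hydrogens by atom environment:
  4 × C (aromatic): no H
  4 × C: no H
  2 × Br: no H
  2 × N (aromatic): no H
  2 × O: 1 H each → 2
  2 × O: no H
  1 × C: 2 H
  1 × C: 1 H
  1 × I: no H
  1 × N: 2 H
  1 × N: no H
  Total hydrogens = 7.
Molecular formula: C10H7Br2IN4O4

C10H7Br2IN4O4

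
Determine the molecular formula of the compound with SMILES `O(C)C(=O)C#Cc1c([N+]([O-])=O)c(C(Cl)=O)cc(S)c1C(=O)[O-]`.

Heavy atoms from the SMILES: 12 C, 1 Cl, 1 N, 7 O, 1 S.
Implicit hydrogens by atom environment:
  5 × C (aromatic): no H
  5 × C: no H
  5 × O: no H
  2 × O (charge -1): no H
  1 × C: 3 H
  1 × C (aromatic): 1 H
  1 × Cl: no H
  1 × N (charge +1): no H
  1 × S: 1 H
  Total hydrogens = 5.
Net charge -1.
Molecular formula: C12H5ClNO7S-

C12H5ClNO7S-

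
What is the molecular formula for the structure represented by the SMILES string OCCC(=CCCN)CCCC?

C10H21NO

Heavy atoms from the SMILES: 10 C, 1 N, 1 O.
Implicit hydrogens by atom environment:
  7 × C: 2 H each → 14
  1 × C: 3 H
  1 × C: 1 H
  1 × C: no H
  1 × N: 2 H
  1 × O: 1 H
  Total hydrogens = 21.
Molecular formula: C10H21NO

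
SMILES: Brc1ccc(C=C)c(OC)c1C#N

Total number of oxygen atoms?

The symbol for oxygen appears 1 time in the SMILES.

1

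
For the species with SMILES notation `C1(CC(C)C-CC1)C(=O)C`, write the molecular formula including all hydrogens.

C9H16O

Heavy atoms from the SMILES: 9 C, 1 O.
Implicit hydrogens by atom environment:
  4 × C: 2 H each → 8
  2 × C: 3 H each → 6
  2 × C: 1 H each → 2
  1 × C: no H
  1 × O: no H
  Total hydrogens = 16.
Molecular formula: C9H16O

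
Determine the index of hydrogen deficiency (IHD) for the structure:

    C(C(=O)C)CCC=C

Molecular formula from the SMILES: C7H12O.
DoU = (2C + 2 + N − H − X)/2 = (2·7 + 2 + 0 − 12 − 0)/2 = 4/2 = 2.
(Structurally: 0 ring(s) + 2 π bond(s) = 2.)

2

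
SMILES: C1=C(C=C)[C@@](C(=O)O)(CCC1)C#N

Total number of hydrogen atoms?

11

Hydrogens are implicit in SMILES; fill each atom to its normal valence:
  4 × C: 2 H each → 8
  4 × C: no H
  2 × C: 1 H each → 2
  1 × N: no H
  1 × O: 1 H
  1 × O: no H
  Total hydrogens = 11.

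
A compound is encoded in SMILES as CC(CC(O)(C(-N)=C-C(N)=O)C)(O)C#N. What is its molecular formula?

Heavy atoms from the SMILES: 9 C, 3 N, 3 O.
Implicit hydrogens by atom environment:
  5 × C: no H
  2 × C: 3 H each → 6
  2 × N: 2 H each → 4
  2 × O: 1 H each → 2
  1 × C: 2 H
  1 × C: 1 H
  1 × N: no H
  1 × O: no H
  Total hydrogens = 15.
Molecular formula: C9H15N3O3

C9H15N3O3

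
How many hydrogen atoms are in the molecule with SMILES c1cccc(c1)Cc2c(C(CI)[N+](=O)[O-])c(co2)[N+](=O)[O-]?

11

Hydrogens are implicit in SMILES; fill each atom to its normal valence:
  6 × C (aromatic): 1 H each → 6
  4 × C (aromatic): no H
  2 × C: 2 H each → 4
  2 × N (charge +1): no H
  2 × O: no H
  2 × O (charge -1): no H
  1 × C: 1 H
  1 × I: no H
  1 × O (aromatic): no H
  Total hydrogens = 11.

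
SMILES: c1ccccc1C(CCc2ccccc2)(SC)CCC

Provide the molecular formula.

Heavy atoms from the SMILES: 19 C, 1 S.
Implicit hydrogens by atom environment:
  10 × C (aromatic): 1 H each → 10
  4 × C: 2 H each → 8
  2 × C: 3 H each → 6
  2 × C (aromatic): no H
  1 × C: no H
  1 × S: no H
  Total hydrogens = 24.
Molecular formula: C19H24S

C19H24S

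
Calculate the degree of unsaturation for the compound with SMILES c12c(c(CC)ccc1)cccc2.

7

Molecular formula from the SMILES: C12H12.
DoU = (2C + 2 + N − H − X)/2 = (2·12 + 2 + 0 − 12 − 0)/2 = 14/2 = 7.
(Structurally: 2 ring(s) + 5 π bond(s) = 7.)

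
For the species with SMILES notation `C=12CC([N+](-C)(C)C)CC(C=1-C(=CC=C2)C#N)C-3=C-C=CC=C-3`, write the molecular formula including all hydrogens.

Heavy atoms from the SMILES: 20 C, 2 N.
Implicit hydrogens by atom environment:
  8 × C (aromatic): 1 H each → 8
  4 × C (aromatic): no H
  3 × C: 3 H each → 9
  2 × C: 2 H each → 4
  2 × C: 1 H each → 2
  1 × C: no H
  1 × N (charge +1): no H
  1 × N: no H
  Total hydrogens = 23.
Net charge +1.
Molecular formula: C20H23N2+

C20H23N2+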